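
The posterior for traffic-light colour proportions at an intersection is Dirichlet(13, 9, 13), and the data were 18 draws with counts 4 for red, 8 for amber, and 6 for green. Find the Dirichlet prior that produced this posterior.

Dirichlet(9, 1, 7)

For a Dirichlet(α) prior with multinomial counts c, the posterior is Dirichlet(α + c) componentwise.
Subtract each count from the matching posterior parameter: 13−4=9, 9−8=1, 13−6=7.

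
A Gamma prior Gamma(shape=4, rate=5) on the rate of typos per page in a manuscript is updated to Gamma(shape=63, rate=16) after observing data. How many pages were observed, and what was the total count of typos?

A Gamma(α, β) prior (rate parametrization) on a Poisson rate with n observations summing to S gives posterior Gamma(α+S, β+n).
Matching: Σxᵢ = 63 − 4 = 59 and n = 16 − 5 = 11.

n = 11 pages with total 59 typos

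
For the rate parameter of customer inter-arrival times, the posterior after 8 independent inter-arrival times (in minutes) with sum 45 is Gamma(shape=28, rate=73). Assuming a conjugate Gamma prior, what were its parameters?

Gamma(shape=20, rate=28)

For an exponential likelihood with a Gamma(α, β) prior on the rate, n observations with total T give posterior Gamma(α+n, β+T).
So α = 28 − 8 = 20 and β = 73 − 45 = 28.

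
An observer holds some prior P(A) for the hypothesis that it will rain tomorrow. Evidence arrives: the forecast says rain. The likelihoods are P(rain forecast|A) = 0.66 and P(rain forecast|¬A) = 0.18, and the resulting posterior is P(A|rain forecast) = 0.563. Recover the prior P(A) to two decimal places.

P(A) = 0.26

Bayes' rule in odds form gives O(A|E) = O(A)·[P(E|A)/P(E|¬A)], hence O(A) = O(A|E)/LR.
Posterior odds = 0.563/(1−0.563) = 1.2883. LR = 0.66/0.18 = 3.6667.
Prior odds = 1.2883/3.6667 = 0.3514, so P(A) = 0.3514/(1+0.3514) ≈ 0.26.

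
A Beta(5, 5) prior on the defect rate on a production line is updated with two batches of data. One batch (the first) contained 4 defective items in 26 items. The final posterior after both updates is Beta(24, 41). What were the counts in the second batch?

15 defective items and 14 good items

Because Beta–binomial updating is additive in the counts, the combined data contributed (α_post−α_prior, β_post−β_prior) successes and failures.
Total across both batches: 24−5=19 defective items, 41−5=36 good items.
Subtract the first batch: 19−4=15 defective items and 36−22=14 good items.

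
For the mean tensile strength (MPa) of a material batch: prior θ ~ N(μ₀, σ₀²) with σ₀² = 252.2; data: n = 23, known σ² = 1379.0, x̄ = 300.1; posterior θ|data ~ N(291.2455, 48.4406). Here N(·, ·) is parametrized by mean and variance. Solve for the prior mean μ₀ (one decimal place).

μ₀ = 254.0

The posterior mean is a precision-weighted average: μ_n = (τ₀μ₀ + τ_data·x̄)/(τ₀+τ_data), with τ₀=1/σ₀² and τ_data=n/σ².
Here τ₀ = 1/252.2 = 0.003965 and τ_data = 23/1379.0 = 0.016679, so τ_n = 0.020644.
Rearranging for μ₀: μ₀ = (μ_n·τ_n − τ_data·x̄)/τ₀ = (291.2455·0.020644 − 0.016679·300.1) / 0.003965 = 1.007104/0.003965 ≈ 254.0.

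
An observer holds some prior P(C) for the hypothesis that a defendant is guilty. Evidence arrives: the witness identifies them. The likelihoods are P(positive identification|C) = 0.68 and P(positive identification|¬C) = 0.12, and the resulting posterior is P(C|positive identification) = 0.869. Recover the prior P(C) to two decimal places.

P(C) = 0.54

In odds form, posterior odds = prior odds × likelihood ratio, so prior odds = posterior odds ÷ LR.
Posterior odds = 0.869/(1−0.869) = 6.6336. LR = 0.68/0.12 = 5.6667.
Prior odds = 6.6336/5.6667 = 1.1706, so P(C) = 1.1706/(1+1.1706) ≈ 0.54.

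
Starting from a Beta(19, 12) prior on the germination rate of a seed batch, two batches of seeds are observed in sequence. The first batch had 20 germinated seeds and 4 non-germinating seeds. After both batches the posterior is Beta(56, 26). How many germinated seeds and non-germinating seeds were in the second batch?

17 germinated seeds and 10 non-germinating seeds

Sequential conjugate updates are equivalent to a single update on the pooled data, so total successes = posterior α − prior α and total failures = posterior β − prior β.
Total across both batches: 56−19=37 germinated seeds, 26−12=14 non-germinating seeds.
Subtract the first batch: 37−20=17 germinated seeds and 14−4=10 non-germinating seeds.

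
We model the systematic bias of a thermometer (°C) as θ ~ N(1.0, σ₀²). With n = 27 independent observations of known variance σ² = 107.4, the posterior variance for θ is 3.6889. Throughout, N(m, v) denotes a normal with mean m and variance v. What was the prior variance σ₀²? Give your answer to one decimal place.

σ₀² = 50.8

For the Normal–Normal model with known σ², precisions add: τ_n = τ₀ + n/σ².
So 1/σ₀² = 1/3.6889 − 27/107.4 = 0.271084 − 0.251397 = 0.019687.
Hence σ₀² = 1/0.019687 ≈ 50.8.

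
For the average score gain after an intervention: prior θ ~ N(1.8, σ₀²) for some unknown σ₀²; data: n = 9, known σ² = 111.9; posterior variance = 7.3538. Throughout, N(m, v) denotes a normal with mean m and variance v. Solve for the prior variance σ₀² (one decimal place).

Posterior precision equals prior precision plus data precision: 1/σ_n² = 1/σ₀² + n/σ².
So 1/σ₀² = 1/7.3538 − 9/111.9 = 0.135984 − 0.080429 = 0.055555.
Hence σ₀² = 1/0.055555 ≈ 18.0.

σ₀² = 18.0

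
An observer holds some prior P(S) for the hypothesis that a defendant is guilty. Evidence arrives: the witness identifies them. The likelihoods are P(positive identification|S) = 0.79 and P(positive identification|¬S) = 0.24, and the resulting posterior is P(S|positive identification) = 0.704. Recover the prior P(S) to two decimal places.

P(S) = 0.42

In odds form, posterior odds = prior odds × likelihood ratio, so prior odds = posterior odds ÷ LR.
Posterior odds = 0.704/(1−0.704) = 2.3784. LR = 0.79/0.24 = 3.2917.
Prior odds = 2.3784/3.2917 = 0.7225, so P(S) = 0.7225/(1+0.7225) ≈ 0.42.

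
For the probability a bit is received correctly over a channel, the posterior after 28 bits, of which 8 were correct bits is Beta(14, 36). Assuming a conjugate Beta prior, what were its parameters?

A Beta(a, b) prior with s successes and f failures in binomial data gives a Beta(a+s, b+f) posterior.
Subtract the data counts: 14−8=6, 36−20=16.

Beta(6, 16)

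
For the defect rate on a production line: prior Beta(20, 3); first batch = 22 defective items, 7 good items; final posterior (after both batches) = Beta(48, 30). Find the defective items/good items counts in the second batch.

Sequential conjugate updates are equivalent to a single update on the pooled data, so total successes = posterior α − prior α and total failures = posterior β − prior β.
Total across both batches: 48−20=28 defective items, 30−3=27 good items.
Subtract the first batch: 28−22=6 defective items and 27−7=20 good items.

6 defective items and 20 good items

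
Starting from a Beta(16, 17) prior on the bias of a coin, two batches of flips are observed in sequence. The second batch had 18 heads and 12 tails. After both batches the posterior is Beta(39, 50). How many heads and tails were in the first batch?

Because Beta–binomial updating is additive in the counts, the combined data contributed (α_post−α_prior, β_post−β_prior) successes and failures.
Total across both batches: 39−16=23 heads, 50−17=33 tails.
Subtract the second batch: 23−18=5 heads and 33−12=21 tails.

5 heads and 21 tails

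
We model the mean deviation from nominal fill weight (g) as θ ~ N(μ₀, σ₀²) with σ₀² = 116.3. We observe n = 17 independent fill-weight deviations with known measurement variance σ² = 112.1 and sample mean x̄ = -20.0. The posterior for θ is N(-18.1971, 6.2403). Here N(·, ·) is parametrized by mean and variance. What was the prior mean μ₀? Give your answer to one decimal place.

With known observation variance, the Normal–Normal posterior has precision τ_n = τ₀ + n/σ² and mean μ_n = (τ₀μ₀ + (n/σ²)x̄)/τ_n.
Here τ₀ = 1/116.3 = 0.008598 and τ_data = 17/112.1 = 0.151650, so τ_n = 0.160248.
Rearranging for μ₀: μ₀ = (μ_n·τ_n − τ_data·x̄)/τ₀ = (-18.1971·0.160248 − 0.151650·-20.0) / 0.008598 = 0.116951/0.008598 ≈ 13.6.

μ₀ = 13.6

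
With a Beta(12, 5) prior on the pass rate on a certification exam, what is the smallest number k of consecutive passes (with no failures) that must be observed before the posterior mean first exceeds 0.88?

After k passes and 0 failures the posterior is Beta(12+k, 5), with mean (12+k)/(12+5+k).
Set (12+k)/(17+k) > 0.88 and solve: k > (0.88·17 − 12)/(1 − 0.88) = 24.667.
The smallest integer exceeding 24.667 is 25.

k = 25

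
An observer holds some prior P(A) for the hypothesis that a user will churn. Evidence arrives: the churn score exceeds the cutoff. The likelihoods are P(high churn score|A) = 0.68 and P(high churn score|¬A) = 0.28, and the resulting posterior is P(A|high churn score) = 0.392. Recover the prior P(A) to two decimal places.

In odds form, posterior odds = prior odds × likelihood ratio, so prior odds = posterior odds ÷ LR.
Posterior odds = 0.392/(1−0.392) = 0.6447. LR = 0.68/0.28 = 2.4286.
Prior odds = 0.6447/2.4286 = 0.2655, so P(A) = 0.2655/(1+0.2655) ≈ 0.21.

P(A) = 0.21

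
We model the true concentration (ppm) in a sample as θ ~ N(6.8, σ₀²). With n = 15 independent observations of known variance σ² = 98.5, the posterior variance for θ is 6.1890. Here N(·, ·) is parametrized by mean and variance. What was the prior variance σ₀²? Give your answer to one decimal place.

σ₀² = 107.6

For the Normal–Normal model with known σ², precisions add: τ_n = τ₀ + n/σ².
So 1/σ₀² = 1/6.1890 − 15/98.5 = 0.161577 − 0.152284 = 0.009293.
Hence σ₀² = 1/0.009293 ≈ 107.6.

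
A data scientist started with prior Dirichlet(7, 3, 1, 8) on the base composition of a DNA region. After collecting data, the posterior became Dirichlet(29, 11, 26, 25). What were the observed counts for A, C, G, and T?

counts (22, 8, 25, 17)

For a Dirichlet(α) prior with multinomial counts c, the posterior is Dirichlet(α + c) componentwise.
Counts are posterior − prior componentwise: 29−7=22, 11−3=8, 26−1=25, 25−8=17.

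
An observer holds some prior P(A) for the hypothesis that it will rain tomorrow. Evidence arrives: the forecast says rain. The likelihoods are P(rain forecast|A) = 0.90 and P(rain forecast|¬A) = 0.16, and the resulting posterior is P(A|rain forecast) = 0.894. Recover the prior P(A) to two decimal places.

Bayes' rule in odds form gives O(A|E) = O(A)·[P(E|A)/P(E|¬A)], hence O(A) = O(A|E)/LR.
Posterior odds = 0.894/(1−0.894) = 8.4340. LR = 0.90/0.16 = 5.6250.
Prior odds = 8.4340/5.6250 = 1.4994, so P(A) = 1.4994/(1+1.4994) ≈ 0.60.

P(A) = 0.60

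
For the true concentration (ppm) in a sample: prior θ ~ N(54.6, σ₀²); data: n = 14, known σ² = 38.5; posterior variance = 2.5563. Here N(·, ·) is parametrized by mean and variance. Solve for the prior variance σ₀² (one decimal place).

σ₀² = 36.3

For the Normal–Normal model with known σ², precisions add: τ_n = τ₀ + n/σ².
So 1/σ₀² = 1/2.5563 − 14/38.5 = 0.391190 − 0.363636 = 0.027554.
Hence σ₀² = 1/0.027554 ≈ 36.3.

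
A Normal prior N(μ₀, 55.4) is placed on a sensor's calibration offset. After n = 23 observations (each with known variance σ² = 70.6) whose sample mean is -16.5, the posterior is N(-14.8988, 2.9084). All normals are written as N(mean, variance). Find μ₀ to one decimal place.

μ₀ = 14.0

The posterior mean is a precision-weighted average: μ_n = (τ₀μ₀ + τ_data·x̄)/(τ₀+τ_data), with τ₀=1/σ₀² and τ_data=n/σ².
Here τ₀ = 1/55.4 = 0.018051 and τ_data = 23/70.6 = 0.325779, so τ_n = 0.343830.
Rearranging for μ₀: μ₀ = (μ_n·τ_n − τ_data·x̄)/τ₀ = (-14.8988·0.343830 − 0.325779·-16.5) / 0.018051 = 0.252699/0.018051 ≈ 14.0.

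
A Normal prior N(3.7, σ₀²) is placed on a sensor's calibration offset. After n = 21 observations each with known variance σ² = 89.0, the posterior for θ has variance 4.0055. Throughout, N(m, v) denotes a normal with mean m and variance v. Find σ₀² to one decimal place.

For the Normal–Normal model with known σ², precisions add: τ_n = τ₀ + n/σ².
So 1/σ₀² = 1/4.0055 − 21/89.0 = 0.249657 − 0.235955 = 0.013702.
Hence σ₀² = 1/0.013702 ≈ 73.0.

σ₀² = 73.0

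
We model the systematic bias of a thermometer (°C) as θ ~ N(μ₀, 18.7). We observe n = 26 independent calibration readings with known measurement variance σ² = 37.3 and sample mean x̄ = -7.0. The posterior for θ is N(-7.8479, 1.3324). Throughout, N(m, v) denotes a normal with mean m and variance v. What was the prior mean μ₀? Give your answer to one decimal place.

With known observation variance, the Normal–Normal posterior has precision τ_n = τ₀ + n/σ² and mean μ_n = (τ₀μ₀ + (n/σ²)x̄)/τ_n.
Here τ₀ = 1/18.7 = 0.053476 and τ_data = 26/37.3 = 0.697051, so τ_n = 0.750527.
Rearranging for μ₀: μ₀ = (μ_n·τ_n − τ_data·x̄)/τ₀ = (-7.8479·0.750527 − 0.697051·-7.0) / 0.053476 = -1.010704/0.053476 ≈ -18.9.

μ₀ = -18.9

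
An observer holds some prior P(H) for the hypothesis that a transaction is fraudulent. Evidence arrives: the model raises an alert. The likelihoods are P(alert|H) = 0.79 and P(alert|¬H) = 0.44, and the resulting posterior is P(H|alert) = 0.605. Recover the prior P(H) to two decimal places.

In odds form, posterior odds = prior odds × likelihood ratio, so prior odds = posterior odds ÷ LR.
Posterior odds = 0.605/(1−0.605) = 1.5316. LR = 0.79/0.44 = 1.7955.
Prior odds = 1.5316/1.7955 = 0.8530, so P(H) = 0.8530/(1+0.8530) ≈ 0.46.

P(H) = 0.46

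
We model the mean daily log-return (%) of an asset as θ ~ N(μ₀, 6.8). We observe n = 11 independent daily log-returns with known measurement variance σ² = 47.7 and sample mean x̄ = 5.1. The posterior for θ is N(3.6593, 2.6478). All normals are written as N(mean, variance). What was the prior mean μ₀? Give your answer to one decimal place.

μ₀ = 1.4

The posterior mean is a precision-weighted average: μ_n = (τ₀μ₀ + τ_data·x̄)/(τ₀+τ_data), with τ₀=1/σ₀² and τ_data=n/σ².
Here τ₀ = 1/6.8 = 0.147059 and τ_data = 11/47.7 = 0.230608, so τ_n = 0.377667.
Rearranging for μ₀: μ₀ = (μ_n·τ_n − τ_data·x̄)/τ₀ = (3.6593·0.377667 − 0.230608·5.1) / 0.147059 = 0.205896/0.147059 ≈ 1.4.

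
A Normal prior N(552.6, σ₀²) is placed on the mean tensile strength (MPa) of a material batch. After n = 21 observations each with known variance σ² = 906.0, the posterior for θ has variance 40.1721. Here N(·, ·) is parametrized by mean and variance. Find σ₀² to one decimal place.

σ₀² = 583.4

For the Normal–Normal model with known σ², precisions add: τ_n = τ₀ + n/σ².
So 1/σ₀² = 1/40.1721 − 21/906.0 = 0.024893 − 0.023179 = 0.001714.
Hence σ₀² = 1/0.001714 ≈ 583.4.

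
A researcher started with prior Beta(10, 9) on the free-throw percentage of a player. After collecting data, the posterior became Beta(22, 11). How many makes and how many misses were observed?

12 makes and 2 misses

Beta is conjugate to the binomial likelihood: posterior = Beta(a+s, b+f).
So s = 22 − 10 = 12 and f = 11 − 9 = 2.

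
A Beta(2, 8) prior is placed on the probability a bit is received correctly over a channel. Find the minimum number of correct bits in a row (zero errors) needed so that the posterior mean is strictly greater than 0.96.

After k correct bits and 0 errors the posterior is Beta(2+k, 8), with mean (2+k)/(2+8+k).
Set (2+k)/(10+k) > 0.96 and solve: k > (0.96·10 − 2)/(1 − 0.96) = 190.000.
The smallest integer exceeding 190.000 is 191, and checking k=191: (193)/(201) = 0.9602 > 0.96.

k = 191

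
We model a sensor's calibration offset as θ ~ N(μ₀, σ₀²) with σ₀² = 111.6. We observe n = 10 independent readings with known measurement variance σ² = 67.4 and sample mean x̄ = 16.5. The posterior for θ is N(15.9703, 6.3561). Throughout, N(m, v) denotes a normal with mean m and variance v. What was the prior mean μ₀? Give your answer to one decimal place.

The posterior mean is a precision-weighted average: μ_n = (τ₀μ₀ + τ_data·x̄)/(τ₀+τ_data), with τ₀=1/σ₀² and τ_data=n/σ².
Here τ₀ = 1/111.6 = 0.008961 and τ_data = 10/67.4 = 0.148368, so τ_n = 0.157329.
Rearranging for μ₀: μ₀ = (μ_n·τ_n − τ_data·x̄)/τ₀ = (15.9703·0.157329 − 0.148368·16.5) / 0.008961 = 0.064519/0.008961 ≈ 7.2.

μ₀ = 7.2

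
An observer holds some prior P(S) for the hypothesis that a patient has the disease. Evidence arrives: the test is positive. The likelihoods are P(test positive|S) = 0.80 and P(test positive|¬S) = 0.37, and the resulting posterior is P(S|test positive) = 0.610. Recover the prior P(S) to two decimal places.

Bayes' rule in odds form gives O(S|E) = O(S)·[P(E|S)/P(E|¬S)], hence O(S) = O(S|E)/LR.
Posterior odds = 0.610/(1−0.610) = 1.5641. LR = 0.80/0.37 = 2.1622.
Prior odds = 1.5641/2.1622 = 0.7234, so P(S) = 0.7234/(1+0.7234) ≈ 0.42.

P(S) = 0.42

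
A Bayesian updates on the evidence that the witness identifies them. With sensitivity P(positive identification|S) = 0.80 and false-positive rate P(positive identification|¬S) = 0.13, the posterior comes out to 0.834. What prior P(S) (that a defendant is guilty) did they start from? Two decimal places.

In odds form, posterior odds = prior odds × likelihood ratio, so prior odds = posterior odds ÷ LR.
Posterior odds = 0.834/(1−0.834) = 5.0241. LR = 0.80/0.13 = 6.1538.
Prior odds = 5.0241/6.1538 = 0.8164, so P(S) = 0.8164/(1+0.8164) ≈ 0.45.

P(S) = 0.45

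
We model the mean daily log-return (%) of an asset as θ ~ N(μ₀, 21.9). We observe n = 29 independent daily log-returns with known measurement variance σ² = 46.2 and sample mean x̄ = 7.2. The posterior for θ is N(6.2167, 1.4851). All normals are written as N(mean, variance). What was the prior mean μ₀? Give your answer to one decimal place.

With known observation variance, the Normal–Normal posterior has precision τ_n = τ₀ + n/σ² and mean μ_n = (τ₀μ₀ + (n/σ²)x̄)/τ_n.
Here τ₀ = 1/21.9 = 0.045662 and τ_data = 29/46.2 = 0.627706, so τ_n = 0.673368.
Rearranging for μ₀: μ₀ = (μ_n·τ_n − τ_data·x̄)/τ₀ = (6.2167·0.673368 − 0.627706·7.2) / 0.045662 = -0.333356/0.045662 ≈ -7.3.

μ₀ = -7.3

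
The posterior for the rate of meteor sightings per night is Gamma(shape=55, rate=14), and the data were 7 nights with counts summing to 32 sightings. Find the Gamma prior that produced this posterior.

Gamma–Poisson conjugacy: posterior shape = α + Σxᵢ, posterior rate = β + n.
So α = 55 − 32 = 23 and β = 14 − 7 = 7.

Gamma(shape=23, rate=7)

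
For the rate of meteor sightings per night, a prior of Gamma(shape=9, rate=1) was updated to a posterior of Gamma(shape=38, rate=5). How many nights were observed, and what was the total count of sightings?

Gamma–Poisson conjugacy: posterior shape = α + Σxᵢ, posterior rate = β + n.
Matching: Σxᵢ = 38 − 9 = 29 and n = 5 − 1 = 4.

n = 4 nights with total 29 sightings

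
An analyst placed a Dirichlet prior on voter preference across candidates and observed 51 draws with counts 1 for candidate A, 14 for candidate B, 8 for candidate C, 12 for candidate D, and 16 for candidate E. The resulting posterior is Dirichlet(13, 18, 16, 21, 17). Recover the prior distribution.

For a Dirichlet(α) prior with multinomial counts c, the posterior is Dirichlet(α + c) componentwise.
Subtract each count from the matching posterior parameter: 13−1=12, 18−14=4, 16−8=8, 21−12=9, 17−16=1.

Dirichlet(12, 4, 8, 9, 1)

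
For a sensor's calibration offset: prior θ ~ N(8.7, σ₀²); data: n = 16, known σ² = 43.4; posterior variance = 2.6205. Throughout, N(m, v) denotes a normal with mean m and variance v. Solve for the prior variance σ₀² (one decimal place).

Posterior precision equals prior precision plus data precision: 1/σ_n² = 1/σ₀² + n/σ².
So 1/σ₀² = 1/2.6205 − 16/43.4 = 0.381607 − 0.368664 = 0.012943.
Hence σ₀² = 1/0.012943 ≈ 77.3.

σ₀² = 77.3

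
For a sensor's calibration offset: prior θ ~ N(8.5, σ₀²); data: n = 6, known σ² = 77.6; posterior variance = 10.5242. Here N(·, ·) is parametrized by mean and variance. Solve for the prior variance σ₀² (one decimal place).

Posterior precision equals prior precision plus data precision: 1/σ_n² = 1/σ₀² + n/σ².
So 1/σ₀² = 1/10.5242 − 6/77.6 = 0.095019 − 0.077320 = 0.017699.
Hence σ₀² = 1/0.017699 ≈ 56.5.

σ₀² = 56.5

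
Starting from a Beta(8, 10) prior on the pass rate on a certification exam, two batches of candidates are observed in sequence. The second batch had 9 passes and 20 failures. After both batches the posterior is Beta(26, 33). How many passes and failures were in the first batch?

9 passes and 3 failures

Sequential conjugate updates are equivalent to a single update on the pooled data, so total successes = posterior α − prior α and total failures = posterior β − prior β.
Total across both batches: 26−8=18 passes, 33−10=23 failures.
Subtract the second batch: 18−9=9 passes and 23−20=3 failures.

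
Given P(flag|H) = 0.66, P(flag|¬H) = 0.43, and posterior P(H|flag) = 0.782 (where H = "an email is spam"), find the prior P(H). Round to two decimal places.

In odds form, posterior odds = prior odds × likelihood ratio, so prior odds = posterior odds ÷ LR.
Posterior odds = 0.782/(1−0.782) = 3.5872. LR = 0.66/0.43 = 1.5349.
Prior odds = 3.5872/1.5349 = 2.3371, so P(H) = 2.3371/(1+2.3371) ≈ 0.70.

P(H) = 0.70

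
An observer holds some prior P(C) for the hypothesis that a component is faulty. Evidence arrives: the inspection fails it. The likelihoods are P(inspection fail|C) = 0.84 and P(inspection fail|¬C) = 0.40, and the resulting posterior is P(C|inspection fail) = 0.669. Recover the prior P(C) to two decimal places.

In odds form, posterior odds = prior odds × likelihood ratio, so prior odds = posterior odds ÷ LR.
Posterior odds = 0.669/(1−0.669) = 2.0211. LR = 0.84/0.40 = 2.1000.
Prior odds = 2.0211/2.1000 = 0.9624, so P(C) = 0.9624/(1+0.9624) ≈ 0.49.

P(C) = 0.49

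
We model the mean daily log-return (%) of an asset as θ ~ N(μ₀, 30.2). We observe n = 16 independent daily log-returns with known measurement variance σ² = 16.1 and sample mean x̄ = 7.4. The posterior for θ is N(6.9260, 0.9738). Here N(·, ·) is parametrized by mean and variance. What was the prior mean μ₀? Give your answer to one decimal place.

With known observation variance, the Normal–Normal posterior has precision τ_n = τ₀ + n/σ² and mean μ_n = (τ₀μ₀ + (n/σ²)x̄)/τ_n.
Here τ₀ = 1/30.2 = 0.033113 and τ_data = 16/16.1 = 0.993789, so τ_n = 1.026902.
Rearranging for μ₀: μ₀ = (μ_n·τ_n − τ_data·x̄)/τ₀ = (6.9260·1.026902 − 0.993789·7.4) / 0.033113 = -0.241715/0.033113 ≈ -7.3.

μ₀ = -7.3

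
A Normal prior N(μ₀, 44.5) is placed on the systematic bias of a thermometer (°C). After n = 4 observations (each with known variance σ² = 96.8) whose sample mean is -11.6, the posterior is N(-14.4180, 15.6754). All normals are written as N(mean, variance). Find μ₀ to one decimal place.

μ₀ = -19.6

The posterior mean is a precision-weighted average: μ_n = (τ₀μ₀ + τ_data·x̄)/(τ₀+τ_data), with τ₀=1/σ₀² and τ_data=n/σ².
Here τ₀ = 1/44.5 = 0.022472 and τ_data = 4/96.8 = 0.041322, so τ_n = 0.063794.
Rearranging for μ₀: μ₀ = (μ_n·τ_n − τ_data·x̄)/τ₀ = (-14.4180·0.063794 − 0.041322·-11.6) / 0.022472 = -0.440447/0.022472 ≈ -19.6.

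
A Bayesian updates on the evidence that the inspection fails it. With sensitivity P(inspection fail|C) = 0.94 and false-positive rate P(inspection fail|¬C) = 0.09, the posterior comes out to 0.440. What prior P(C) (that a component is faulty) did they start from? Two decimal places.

P(C) = 0.07

Bayes' rule in odds form gives O(C|E) = O(C)·[P(E|C)/P(E|¬C)], hence O(C) = O(C|E)/LR.
Posterior odds = 0.440/(1−0.440) = 0.7857. LR = 0.94/0.09 = 10.4444.
Prior odds = 0.7857/10.4444 = 0.0752, so P(C) = 0.0752/(1+0.0752) ≈ 0.07.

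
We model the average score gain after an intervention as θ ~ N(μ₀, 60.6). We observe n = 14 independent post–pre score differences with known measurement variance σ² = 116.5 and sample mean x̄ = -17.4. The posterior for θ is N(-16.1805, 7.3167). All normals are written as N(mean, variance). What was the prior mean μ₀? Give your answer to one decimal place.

μ₀ = -7.3

With known observation variance, the Normal–Normal posterior has precision τ_n = τ₀ + n/σ² and mean μ_n = (τ₀μ₀ + (n/σ²)x̄)/τ_n.
Here τ₀ = 1/60.6 = 0.016502 and τ_data = 14/116.5 = 0.120172, so τ_n = 0.136674.
Rearranging for μ₀: μ₀ = (μ_n·τ_n − τ_data·x̄)/τ₀ = (-16.1805·0.136674 − 0.120172·-17.4) / 0.016502 = -0.120461/0.016502 ≈ -7.3.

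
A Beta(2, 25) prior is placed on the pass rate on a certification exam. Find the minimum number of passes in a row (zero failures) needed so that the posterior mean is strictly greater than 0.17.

k = 4

After k passes and 0 failures the posterior is Beta(2+k, 25), with mean (2+k)/(2+25+k).
Set (2+k)/(27+k) > 0.17 and solve: k > (0.17·27 − 2)/(1 − 0.17) = 3.120.
The smallest integer exceeding 3.120 is 4.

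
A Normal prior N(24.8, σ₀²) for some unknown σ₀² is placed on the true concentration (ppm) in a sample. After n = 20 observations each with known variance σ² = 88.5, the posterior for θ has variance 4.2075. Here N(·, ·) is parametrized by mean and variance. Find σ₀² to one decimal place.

σ₀² = 85.6

For the Normal–Normal model with known σ², precisions add: τ_n = τ₀ + n/σ².
So 1/σ₀² = 1/4.2075 − 20/88.5 = 0.237671 − 0.225989 = 0.011682.
Hence σ₀² = 1/0.011682 ≈ 85.6.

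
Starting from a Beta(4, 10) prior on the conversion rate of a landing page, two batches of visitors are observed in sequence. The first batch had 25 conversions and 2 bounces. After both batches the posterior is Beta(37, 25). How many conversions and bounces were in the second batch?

8 conversions and 13 bounces

Because Beta–binomial updating is additive in the counts, the combined data contributed (α_post−α_prior, β_post−β_prior) successes and failures.
Total across both batches: 37−4=33 conversions, 25−10=15 bounces.
Subtract the first batch: 33−25=8 conversions and 15−2=13 bounces.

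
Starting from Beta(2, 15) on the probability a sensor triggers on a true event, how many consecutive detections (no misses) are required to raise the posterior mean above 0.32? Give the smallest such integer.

k = 6

After k detections and 0 misses the posterior is Beta(2+k, 15), with mean (2+k)/(2+15+k).
Set (2+k)/(17+k) > 0.32 and solve: k > (0.32·17 − 2)/(1 − 0.32) = 5.059.
The smallest integer exceeding 5.059 is 6, and checking k=6: (8)/(23) = 0.3478 > 0.32.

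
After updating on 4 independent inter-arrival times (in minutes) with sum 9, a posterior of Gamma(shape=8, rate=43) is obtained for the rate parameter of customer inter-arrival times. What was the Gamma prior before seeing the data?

Gamma–exponential conjugacy: posterior shape = α + n, posterior rate = β + Σtᵢ.
So α = 8 − 4 = 4 and β = 43 − 9 = 34.

Gamma(shape=4, rate=34)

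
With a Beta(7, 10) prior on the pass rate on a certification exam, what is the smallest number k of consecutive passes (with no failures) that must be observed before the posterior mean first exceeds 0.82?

After k passes and 0 failures the posterior is Beta(7+k, 10), with mean (7+k)/(7+10+k).
Set (7+k)/(17+k) > 0.82 and solve: k > (0.82·17 − 7)/(1 − 0.82) = 38.556.
The smallest integer exceeding 38.556 is 39.

k = 39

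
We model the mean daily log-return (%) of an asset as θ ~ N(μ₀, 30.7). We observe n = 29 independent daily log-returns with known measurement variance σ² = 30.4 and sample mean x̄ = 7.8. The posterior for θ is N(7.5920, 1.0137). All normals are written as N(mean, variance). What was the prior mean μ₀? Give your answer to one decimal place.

μ₀ = 1.5

With known observation variance, the Normal–Normal posterior has precision τ_n = τ₀ + n/σ² and mean μ_n = (τ₀μ₀ + (n/σ²)x̄)/τ_n.
Here τ₀ = 1/30.7 = 0.032573 and τ_data = 29/30.4 = 0.953947, so τ_n = 0.986520.
Rearranging for μ₀: μ₀ = (μ_n·τ_n − τ_data·x̄)/τ₀ = (7.5920·0.986520 − 0.953947·7.8) / 0.032573 = 0.048873/0.032573 ≈ 1.5.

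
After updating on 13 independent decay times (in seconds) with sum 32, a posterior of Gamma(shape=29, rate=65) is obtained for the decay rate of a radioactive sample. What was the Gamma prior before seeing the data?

Gamma(shape=16, rate=33)

For an exponential likelihood with a Gamma(α, β) prior on the rate, n observations with total T give posterior Gamma(α+n, β+T).
So α = 29 − 13 = 16 and β = 65 − 32 = 33.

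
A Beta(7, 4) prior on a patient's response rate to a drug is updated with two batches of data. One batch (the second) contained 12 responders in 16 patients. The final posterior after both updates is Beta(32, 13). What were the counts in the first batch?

13 responders and 5 non-responders

Sequential conjugate updates are equivalent to a single update on the pooled data, so total successes = posterior α − prior α and total failures = posterior β − prior β.
Total across both batches: 32−7=25 responders, 13−4=9 non-responders.
Subtract the second batch: 25−12=13 responders and 9−4=5 non-responders.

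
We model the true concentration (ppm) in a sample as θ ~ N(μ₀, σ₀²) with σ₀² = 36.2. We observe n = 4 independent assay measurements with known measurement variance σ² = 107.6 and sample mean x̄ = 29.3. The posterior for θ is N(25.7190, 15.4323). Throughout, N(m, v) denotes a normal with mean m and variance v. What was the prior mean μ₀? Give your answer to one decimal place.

The posterior mean is a precision-weighted average: μ_n = (τ₀μ₀ + τ_data·x̄)/(τ₀+τ_data), with τ₀=1/σ₀² and τ_data=n/σ².
Here τ₀ = 1/36.2 = 0.027624 and τ_data = 4/107.6 = 0.037175, so τ_n = 0.064799.
Rearranging for μ₀: μ₀ = (μ_n·τ_n − τ_data·x̄)/τ₀ = (25.7190·0.064799 − 0.037175·29.3) / 0.027624 = 0.577338/0.027624 ≈ 20.9.

μ₀ = 20.9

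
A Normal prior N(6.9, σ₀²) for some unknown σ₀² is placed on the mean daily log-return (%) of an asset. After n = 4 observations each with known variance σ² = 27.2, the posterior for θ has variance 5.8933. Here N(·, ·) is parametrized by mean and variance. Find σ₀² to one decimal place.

σ₀² = 44.2

Posterior precision equals prior precision plus data precision: 1/σ_n² = 1/σ₀² + n/σ².
So 1/σ₀² = 1/5.8933 − 4/27.2 = 0.169684 − 0.147059 = 0.022625.
Hence σ₀² = 1/0.022625 ≈ 44.2.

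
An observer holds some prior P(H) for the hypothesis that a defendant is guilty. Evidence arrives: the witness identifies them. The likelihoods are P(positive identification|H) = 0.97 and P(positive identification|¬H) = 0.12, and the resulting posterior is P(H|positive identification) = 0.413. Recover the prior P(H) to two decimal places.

In odds form, posterior odds = prior odds × likelihood ratio, so prior odds = posterior odds ÷ LR.
Posterior odds = 0.413/(1−0.413) = 0.7036. LR = 0.97/0.12 = 8.0833.
Prior odds = 0.7036/8.0833 = 0.0870, so P(H) = 0.0870/(1+0.0870) ≈ 0.08.

P(H) = 0.08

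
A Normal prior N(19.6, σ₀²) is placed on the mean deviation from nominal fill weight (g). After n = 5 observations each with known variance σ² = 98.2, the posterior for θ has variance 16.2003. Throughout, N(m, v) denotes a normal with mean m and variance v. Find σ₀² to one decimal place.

σ₀² = 92.5

Posterior precision equals prior precision plus data precision: 1/σ_n² = 1/σ₀² + n/σ².
So 1/σ₀² = 1/16.2003 − 5/98.2 = 0.061727 − 0.050916 = 0.010811.
Hence σ₀² = 1/0.010811 ≈ 92.5.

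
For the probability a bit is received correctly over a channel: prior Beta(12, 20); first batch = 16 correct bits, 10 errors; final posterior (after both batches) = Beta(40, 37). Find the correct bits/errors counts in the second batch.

12 correct bits and 7 errors

Sequential conjugate updates are equivalent to a single update on the pooled data, so total successes = posterior α − prior α and total failures = posterior β − prior β.
Total across both batches: 40−12=28 correct bits, 37−20=17 errors.
Subtract the first batch: 28−16=12 correct bits and 17−10=7 errors.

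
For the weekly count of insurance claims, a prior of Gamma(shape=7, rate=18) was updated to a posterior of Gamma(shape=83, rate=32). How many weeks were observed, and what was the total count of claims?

Gamma–Poisson conjugacy: posterior shape = α + Σxᵢ, posterior rate = β + n.
Matching: Σxᵢ = 83 − 7 = 76 and n = 32 − 18 = 14.

n = 14 weeks with total 76 claims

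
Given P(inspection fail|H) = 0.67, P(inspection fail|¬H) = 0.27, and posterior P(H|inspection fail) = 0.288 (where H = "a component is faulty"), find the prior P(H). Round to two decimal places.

P(H) = 0.14

In odds form, posterior odds = prior odds × likelihood ratio, so prior odds = posterior odds ÷ LR.
Posterior odds = 0.288/(1−0.288) = 0.4045. LR = 0.67/0.27 = 2.4815.
Prior odds = 0.4045/2.4815 = 0.1630, so P(H) = 0.1630/(1+0.1630) ≈ 0.14.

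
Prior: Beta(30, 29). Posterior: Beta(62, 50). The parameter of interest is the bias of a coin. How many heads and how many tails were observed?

A Beta(α, β) prior with s successes and f failures in binomial data gives a Beta(α+s, β+f) posterior.
Match parameters: s=62−30=32, f=50−29=21.

32 heads and 21 tails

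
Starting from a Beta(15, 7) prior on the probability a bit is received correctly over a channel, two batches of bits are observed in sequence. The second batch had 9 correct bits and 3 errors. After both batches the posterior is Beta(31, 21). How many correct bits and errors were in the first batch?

7 correct bits and 11 errors

Because Beta–binomial updating is additive in the counts, the combined data contributed (α_post−α_prior, β_post−β_prior) successes and failures.
Total across both batches: 31−15=16 correct bits, 21−7=14 errors.
Subtract the second batch: 16−9=7 correct bits and 14−3=11 errors.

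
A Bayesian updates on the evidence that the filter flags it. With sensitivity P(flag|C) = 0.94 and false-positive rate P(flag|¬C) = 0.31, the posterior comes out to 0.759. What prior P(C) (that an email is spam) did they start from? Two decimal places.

In odds form, posterior odds = prior odds × likelihood ratio, so prior odds = posterior odds ÷ LR.
Posterior odds = 0.759/(1−0.759) = 3.1494. LR = 0.94/0.31 = 3.0323.
Prior odds = 3.1494/3.0323 = 1.0386, so P(C) = 1.0386/(1+1.0386) ≈ 0.51.

P(C) = 0.51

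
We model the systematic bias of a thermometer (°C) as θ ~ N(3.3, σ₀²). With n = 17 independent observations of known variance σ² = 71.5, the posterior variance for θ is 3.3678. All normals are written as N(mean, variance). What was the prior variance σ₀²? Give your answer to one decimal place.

σ₀² = 16.9

For the Normal–Normal model with known σ², precisions add: τ_n = τ₀ + n/σ².
So 1/σ₀² = 1/3.3678 − 17/71.5 = 0.296930 − 0.237762 = 0.059168.
Hence σ₀² = 1/0.059168 ≈ 16.9.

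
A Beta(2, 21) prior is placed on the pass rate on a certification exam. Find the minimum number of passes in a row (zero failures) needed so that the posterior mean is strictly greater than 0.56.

k = 25

After k passes and 0 failures the posterior is Beta(2+k, 21), with mean (2+k)/(2+21+k).
Set (2+k)/(23+k) > 0.56 and solve: k > (0.56·23 − 2)/(1 − 0.56) = 24.727.
The smallest integer exceeding 24.727 is 25, and checking k=25: (27)/(48) = 0.5625 > 0.56.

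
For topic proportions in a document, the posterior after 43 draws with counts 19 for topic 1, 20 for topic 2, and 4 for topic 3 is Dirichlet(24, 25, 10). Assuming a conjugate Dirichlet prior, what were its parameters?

For a Dirichlet(α) prior with multinomial counts c, the posterior is Dirichlet(α + c) componentwise.
Subtract each count from the matching posterior parameter: 24−19=5, 25−20=5, 10−4=6.

Dirichlet(5, 5, 6)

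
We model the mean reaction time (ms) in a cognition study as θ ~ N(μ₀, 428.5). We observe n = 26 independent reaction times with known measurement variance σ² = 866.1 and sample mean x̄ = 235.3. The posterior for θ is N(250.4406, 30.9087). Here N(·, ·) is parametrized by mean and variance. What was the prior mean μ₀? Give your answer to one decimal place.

With known observation variance, the Normal–Normal posterior has precision τ_n = τ₀ + n/σ² and mean μ_n = (τ₀μ₀ + (n/σ²)x̄)/τ_n.
Here τ₀ = 1/428.5 = 0.002334 and τ_data = 26/866.1 = 0.030020, so τ_n = 0.032354.
Rearranging for μ₀: μ₀ = (μ_n·τ_n − τ_data·x̄)/τ₀ = (250.4406·0.032354 − 0.030020·235.3) / 0.002334 = 1.039049/0.002334 ≈ 445.2.

μ₀ = 445.2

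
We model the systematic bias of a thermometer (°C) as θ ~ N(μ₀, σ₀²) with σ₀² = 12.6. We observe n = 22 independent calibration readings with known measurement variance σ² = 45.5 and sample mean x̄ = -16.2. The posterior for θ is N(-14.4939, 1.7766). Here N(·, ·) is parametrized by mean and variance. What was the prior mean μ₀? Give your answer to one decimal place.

μ₀ = -4.1

The posterior mean is a precision-weighted average: μ_n = (τ₀μ₀ + τ_data·x̄)/(τ₀+τ_data), with τ₀=1/σ₀² and τ_data=n/σ².
Here τ₀ = 1/12.6 = 0.079365 and τ_data = 22/45.5 = 0.483516, so τ_n = 0.562881.
Rearranging for μ₀: μ₀ = (μ_n·τ_n − τ_data·x̄)/τ₀ = (-14.4939·0.562881 − 0.483516·-16.2) / 0.079365 = -0.325382/0.079365 ≈ -4.1.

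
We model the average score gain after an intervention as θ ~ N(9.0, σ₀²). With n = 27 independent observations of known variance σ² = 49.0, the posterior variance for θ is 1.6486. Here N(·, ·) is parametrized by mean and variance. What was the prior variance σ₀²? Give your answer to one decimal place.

σ₀² = 18.0

Posterior precision equals prior precision plus data precision: 1/σ_n² = 1/σ₀² + n/σ².
So 1/σ₀² = 1/1.6486 − 27/49.0 = 0.606575 − 0.551020 = 0.055555.
Hence σ₀² = 1/0.055555 ≈ 18.0.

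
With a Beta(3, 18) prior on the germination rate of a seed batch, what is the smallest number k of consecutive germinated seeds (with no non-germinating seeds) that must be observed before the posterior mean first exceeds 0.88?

After k germinated seeds and 0 non-germinating seeds the posterior is Beta(3+k, 18), with mean (3+k)/(3+18+k).
Set (3+k)/(21+k) > 0.88 and solve: k > (0.88·21 − 3)/(1 − 0.88) = 129.000.
The smallest integer exceeding 129.000 is 130.

k = 130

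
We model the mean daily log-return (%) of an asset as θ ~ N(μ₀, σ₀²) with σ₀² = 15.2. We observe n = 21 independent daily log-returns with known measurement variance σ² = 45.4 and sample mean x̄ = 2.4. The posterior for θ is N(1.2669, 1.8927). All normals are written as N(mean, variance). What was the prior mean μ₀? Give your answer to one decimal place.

The posterior mean is a precision-weighted average: μ_n = (τ₀μ₀ + τ_data·x̄)/(τ₀+τ_data), with τ₀=1/σ₀² and τ_data=n/σ².
Here τ₀ = 1/15.2 = 0.065789 and τ_data = 21/45.4 = 0.462555, so τ_n = 0.528344.
Rearranging for μ₀: μ₀ = (μ_n·τ_n − τ_data·x̄)/τ₀ = (1.2669·0.528344 − 0.462555·2.4) / 0.065789 = -0.440773/0.065789 ≈ -6.7.

μ₀ = -6.7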